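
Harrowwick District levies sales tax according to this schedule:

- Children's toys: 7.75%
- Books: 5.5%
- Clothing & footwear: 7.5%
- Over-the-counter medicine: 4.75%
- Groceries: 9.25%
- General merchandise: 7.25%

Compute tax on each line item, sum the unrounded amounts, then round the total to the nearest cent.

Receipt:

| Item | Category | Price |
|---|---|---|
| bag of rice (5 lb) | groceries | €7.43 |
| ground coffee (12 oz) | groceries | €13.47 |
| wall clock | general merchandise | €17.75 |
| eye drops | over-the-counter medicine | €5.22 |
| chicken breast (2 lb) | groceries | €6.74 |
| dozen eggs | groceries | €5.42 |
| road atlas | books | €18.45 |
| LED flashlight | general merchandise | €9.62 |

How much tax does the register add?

€6.31

Bag of rice (5 lb) €7.43: groceries → 9.25% → €0.687275
Ground coffee (12 oz) €13.47: groceries → 9.25% → €1.245975
Wall clock €17.75: general merchandise → 7.25% → €1.286875
Eye drops €5.22: over-the-counter medicine → 4.75% → €0.24795
Chicken breast (2 lb) €6.74: groceries → 9.25% → €0.62345
Dozen eggs €5.42: groceries → 9.25% → €0.50135
Road atlas €18.45: books → 5.5% → €1.01475
LED flashlight €9.62: general merchandise → 7.25% → €0.69745
Unrounded tax sum = €6.305075 → €6.31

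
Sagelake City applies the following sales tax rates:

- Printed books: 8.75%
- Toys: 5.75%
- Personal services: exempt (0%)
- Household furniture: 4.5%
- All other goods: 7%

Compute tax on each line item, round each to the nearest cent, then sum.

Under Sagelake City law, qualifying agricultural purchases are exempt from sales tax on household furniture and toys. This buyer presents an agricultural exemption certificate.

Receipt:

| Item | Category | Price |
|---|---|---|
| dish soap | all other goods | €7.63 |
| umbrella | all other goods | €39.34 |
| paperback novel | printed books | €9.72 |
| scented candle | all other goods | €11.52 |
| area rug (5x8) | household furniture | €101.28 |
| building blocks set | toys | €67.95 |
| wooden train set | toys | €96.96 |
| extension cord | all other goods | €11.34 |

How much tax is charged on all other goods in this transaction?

Dish soap €7.63: all other goods → 7% → €0.53
Umbrella €39.34: all other goods → 7% → €2.75
Scented candle €11.52: all other goods → 7% → €0.81
Extension cord €11.34: all other goods → 7% → €0.79
Tax on all other goods = €0.53 + €2.75 + €0.81 + €0.79 = €4.88

€4.88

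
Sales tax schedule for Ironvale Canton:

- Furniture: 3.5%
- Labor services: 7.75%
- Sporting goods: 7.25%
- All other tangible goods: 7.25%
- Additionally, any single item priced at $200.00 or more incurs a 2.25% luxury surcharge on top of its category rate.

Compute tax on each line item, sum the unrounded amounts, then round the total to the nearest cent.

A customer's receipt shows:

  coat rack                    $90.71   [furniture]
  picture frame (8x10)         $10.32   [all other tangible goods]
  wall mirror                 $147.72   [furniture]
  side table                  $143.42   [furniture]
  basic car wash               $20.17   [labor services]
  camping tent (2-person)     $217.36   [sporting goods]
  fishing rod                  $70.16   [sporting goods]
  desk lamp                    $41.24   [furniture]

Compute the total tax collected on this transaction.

$42.86

Coat rack $90.71: furniture → 3.5% → $3.17485
Picture frame (8x10) $10.32: all other tangible goods → 7.25% → $0.7482
Wall mirror $147.72: furniture → 3.5% → $5.1702
Side table $143.42: furniture → 3.5% → $5.0197
Basic car wash $20.17: labor services → 7.75% → $1.563175
Camping tent (2-person) $217.36: sporting goods → 7.25% + 2.25% surcharge = 9.5% → $20.6492
Fishing rod $70.16: sporting goods → 7.25% → $5.0866
Desk lamp $41.24: furniture → 3.5% → $1.4434
Unrounded tax sum = $42.855325 → $42.86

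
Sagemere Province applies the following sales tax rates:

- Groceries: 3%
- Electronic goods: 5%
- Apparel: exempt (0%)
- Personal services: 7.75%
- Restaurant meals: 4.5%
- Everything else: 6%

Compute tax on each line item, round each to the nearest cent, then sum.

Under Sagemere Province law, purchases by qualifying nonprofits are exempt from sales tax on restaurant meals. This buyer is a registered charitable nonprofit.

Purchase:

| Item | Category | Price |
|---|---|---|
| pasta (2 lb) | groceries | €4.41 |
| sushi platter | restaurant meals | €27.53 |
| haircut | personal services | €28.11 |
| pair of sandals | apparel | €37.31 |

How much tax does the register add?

Pasta (2 lb) €4.41: groceries → 3% → €0.13
Sushi platter €27.53: restaurant meals, buyer-exempt → 0% → €0.00
Haircut €28.11: personal services → 7.75% → €2.18
Pair of sandals €37.31: apparel → 0% → €0.00
Total tax = €0.13 + €2.18 = €2.31

€2.31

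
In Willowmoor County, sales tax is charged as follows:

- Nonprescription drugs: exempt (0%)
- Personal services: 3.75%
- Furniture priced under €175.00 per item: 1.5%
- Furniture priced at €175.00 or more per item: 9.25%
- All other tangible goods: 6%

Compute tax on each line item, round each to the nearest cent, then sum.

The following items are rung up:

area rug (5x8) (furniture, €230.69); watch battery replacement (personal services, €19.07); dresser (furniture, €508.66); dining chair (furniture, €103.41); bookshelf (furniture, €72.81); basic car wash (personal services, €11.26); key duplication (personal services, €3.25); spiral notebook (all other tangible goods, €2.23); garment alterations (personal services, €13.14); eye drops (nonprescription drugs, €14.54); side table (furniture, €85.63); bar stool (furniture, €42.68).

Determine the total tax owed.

€74.83

Area rug (5x8) €230.69: furniture, €175.00 or more → 9.25% → €21.34
Watch battery replacement €19.07: personal services → 3.75% → €0.72
Dresser €508.66: furniture, €175.00 or more → 9.25% → €47.05
Dining chair €103.41: furniture, under €175.00 → 1.5% → €1.55
Bookshelf €72.81: furniture, under €175.00 → 1.5% → €1.09
Basic car wash €11.26: personal services → 3.75% → €0.42
Key duplication €3.25: personal services → 3.75% → €0.12
Spiral notebook €2.23: all other tangible goods → 6% → €0.13
Garment alterations €13.14: personal services → 3.75% → €0.49
Eye drops €14.54: nonprescription drugs → 0% → €0.00
Side table €85.63: furniture, under €175.00 → 1.5% → €1.28
Bar stool €42.68: furniture, under €175.00 → 1.5% → €0.64
Total tax = €21.34 + €0.72 + €47.05 + €1.55 + €1.09 + €0.42 + €0.12 + €0.13 + €0.49 + €1.28 + €0.64 = €74.83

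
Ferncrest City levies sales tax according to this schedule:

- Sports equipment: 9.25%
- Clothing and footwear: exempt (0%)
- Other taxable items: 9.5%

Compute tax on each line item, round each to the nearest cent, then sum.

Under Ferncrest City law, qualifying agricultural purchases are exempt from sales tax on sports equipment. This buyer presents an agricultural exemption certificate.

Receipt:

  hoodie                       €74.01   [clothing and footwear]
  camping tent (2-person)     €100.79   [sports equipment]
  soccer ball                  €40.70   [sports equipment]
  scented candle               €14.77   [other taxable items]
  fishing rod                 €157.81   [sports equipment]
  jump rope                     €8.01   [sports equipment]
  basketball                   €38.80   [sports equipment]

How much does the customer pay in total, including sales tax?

€436.29

Hoodie €74.01: clothing and footwear → 0% → €0.00
Camping tent (2-person) €100.79: sports equipment, buyer-exempt → 0% → €0.00
Soccer ball €40.70: sports equipment, buyer-exempt → 0% → €0.00
Scented candle €14.77: other taxable items → 9.5% → €1.40
Fishing rod €157.81: sports equipment, buyer-exempt → 0% → €0.00
Jump rope €8.01: sports equipment, buyer-exempt → 0% → €0.00
Basketball €38.80: sports equipment, buyer-exempt → 0% → €0.00
Subtotal = €434.89; tax = €1.40; total due = €436.29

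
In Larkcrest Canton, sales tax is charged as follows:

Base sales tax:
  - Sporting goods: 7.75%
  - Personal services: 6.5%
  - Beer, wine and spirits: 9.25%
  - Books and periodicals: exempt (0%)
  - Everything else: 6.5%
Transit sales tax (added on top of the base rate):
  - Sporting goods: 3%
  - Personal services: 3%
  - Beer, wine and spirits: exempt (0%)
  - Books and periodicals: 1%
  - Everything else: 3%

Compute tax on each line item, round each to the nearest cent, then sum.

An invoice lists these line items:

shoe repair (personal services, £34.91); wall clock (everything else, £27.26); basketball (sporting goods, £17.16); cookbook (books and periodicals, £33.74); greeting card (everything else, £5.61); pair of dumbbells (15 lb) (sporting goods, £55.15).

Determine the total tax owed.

£14.55

Shoe repair £34.91: personal services → 6.5% + 3% transit = 9.5% → £3.32
Wall clock £27.26: everything else → 6.5% + 3% transit = 9.5% → £2.59
Basketball £17.16: sporting goods → 7.75% + 3% transit = 10.75% → £1.84
Cookbook £33.74: books and periodicals → 0% + 1% transit = 1% → £0.34
Greeting card £5.61: everything else → 6.5% + 3% transit = 9.5% → £0.53
Pair of dumbbells (15 lb) £55.15: sporting goods → 7.75% + 3% transit = 10.75% → £5.93
Total tax = £3.32 + £2.59 + £1.84 + £0.34 + £0.53 + £5.93 = £14.55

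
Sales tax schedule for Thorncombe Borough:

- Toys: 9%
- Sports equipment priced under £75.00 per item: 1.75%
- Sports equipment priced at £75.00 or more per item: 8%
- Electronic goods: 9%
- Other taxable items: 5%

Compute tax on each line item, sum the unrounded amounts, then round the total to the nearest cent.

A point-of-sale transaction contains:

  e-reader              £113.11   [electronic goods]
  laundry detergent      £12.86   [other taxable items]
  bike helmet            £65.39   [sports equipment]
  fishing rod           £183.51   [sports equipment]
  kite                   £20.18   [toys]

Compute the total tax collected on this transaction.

E-reader £113.11: electronic goods → 9% → £10.1799
Laundry detergent £12.86: other taxable items → 5% → £0.643
Bike helmet £65.39: sports equipment, under £75.00 → 1.75% → £1.144325
Fishing rod £183.51: sports equipment, £75.00 or more → 8% → £14.6808
Kite £20.18: toys → 9% → £1.8162
Unrounded tax sum = £28.464225 → £28.46

£28.46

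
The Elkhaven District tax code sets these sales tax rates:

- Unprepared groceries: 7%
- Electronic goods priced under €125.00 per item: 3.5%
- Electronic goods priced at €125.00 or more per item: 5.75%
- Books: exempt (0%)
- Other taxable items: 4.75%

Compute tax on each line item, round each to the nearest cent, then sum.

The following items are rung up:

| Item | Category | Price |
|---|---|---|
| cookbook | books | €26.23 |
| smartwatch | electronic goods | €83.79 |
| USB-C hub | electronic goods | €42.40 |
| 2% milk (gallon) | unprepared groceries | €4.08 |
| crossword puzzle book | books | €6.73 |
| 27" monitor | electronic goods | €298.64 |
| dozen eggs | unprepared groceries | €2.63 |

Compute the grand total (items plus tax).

Cookbook €26.23: books → 0% → €0.00
Smartwatch €83.79: electronic goods, under €125.00 → 3.5% → €2.93
USB-C hub €42.40: electronic goods, under €125.00 → 3.5% → €1.48
2% milk (gallon) €4.08: unprepared groceries → 7% → €0.29
Crossword puzzle book €6.73: books → 0% → €0.00
27" monitor €298.64: electronic goods, €125.00 or more → 5.75% → €17.17
Dozen eggs €2.63: unprepared groceries → 7% → €0.18
Subtotal = €464.50; tax = €22.05; total due = €486.55

€486.55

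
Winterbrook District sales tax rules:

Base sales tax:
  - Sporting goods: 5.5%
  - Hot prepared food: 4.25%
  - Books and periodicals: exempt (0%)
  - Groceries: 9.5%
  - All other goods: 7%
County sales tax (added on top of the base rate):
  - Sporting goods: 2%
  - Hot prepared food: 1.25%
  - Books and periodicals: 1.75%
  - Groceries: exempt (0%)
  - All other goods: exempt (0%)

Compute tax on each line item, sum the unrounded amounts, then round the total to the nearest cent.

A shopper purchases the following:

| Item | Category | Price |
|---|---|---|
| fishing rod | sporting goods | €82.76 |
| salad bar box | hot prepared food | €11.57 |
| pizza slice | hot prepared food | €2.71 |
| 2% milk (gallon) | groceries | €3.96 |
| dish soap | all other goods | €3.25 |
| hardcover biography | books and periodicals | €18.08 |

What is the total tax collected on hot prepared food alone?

Salad bar box €11.57: hot prepared food → 4.25% + 1.25% county = 5.5% → €0.63635
Pizza slice €2.71: hot prepared food → 4.25% + 1.25% county = 5.5% → €0.14905
Tax on hot prepared food: unrounded sum = €0.7854 → €0.79

€0.79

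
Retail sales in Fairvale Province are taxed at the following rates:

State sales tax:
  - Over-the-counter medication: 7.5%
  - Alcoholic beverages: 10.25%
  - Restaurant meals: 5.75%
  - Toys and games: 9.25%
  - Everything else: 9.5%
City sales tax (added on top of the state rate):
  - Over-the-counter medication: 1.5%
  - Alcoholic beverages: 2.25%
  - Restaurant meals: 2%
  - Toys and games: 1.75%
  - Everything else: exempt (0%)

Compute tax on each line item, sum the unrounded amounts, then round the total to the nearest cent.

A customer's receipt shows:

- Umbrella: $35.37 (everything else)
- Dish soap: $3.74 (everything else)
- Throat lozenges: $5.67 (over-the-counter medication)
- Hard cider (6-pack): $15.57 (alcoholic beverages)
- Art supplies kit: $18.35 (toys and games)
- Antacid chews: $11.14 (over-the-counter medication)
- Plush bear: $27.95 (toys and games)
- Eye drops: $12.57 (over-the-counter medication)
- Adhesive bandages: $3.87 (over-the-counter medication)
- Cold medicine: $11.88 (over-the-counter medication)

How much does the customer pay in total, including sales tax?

Umbrella $35.37: everything else → 9.5% + 0% city = 9.5% → $3.36015
Dish soap $3.74: everything else → 9.5% + 0% city = 9.5% → $0.3553
Throat lozenges $5.67: over-the-counter medication → 7.5% + 1.5% city = 9% → $0.5103
Hard cider (6-pack) $15.57: alcoholic beverages → 10.25% + 2.25% city = 12.5% → $1.94625
Art supplies kit $18.35: toys and games → 9.25% + 1.75% city = 11% → $2.0185
Antacid chews $11.14: over-the-counter medication → 7.5% + 1.5% city = 9% → $1.0026
Plush bear $27.95: toys and games → 9.25% + 1.75% city = 11% → $3.0745
Eye drops $12.57: over-the-counter medication → 7.5% + 1.5% city = 9% → $1.1313
Adhesive bandages $3.87: over-the-counter medication → 7.5% + 1.5% city = 9% → $0.3483
Cold medicine $11.88: over-the-counter medication → 7.5% + 1.5% city = 9% → $1.0692
Subtotal = $146.11; unrounded tax = $14.8164 → $14.82; total due = $160.93

$160.93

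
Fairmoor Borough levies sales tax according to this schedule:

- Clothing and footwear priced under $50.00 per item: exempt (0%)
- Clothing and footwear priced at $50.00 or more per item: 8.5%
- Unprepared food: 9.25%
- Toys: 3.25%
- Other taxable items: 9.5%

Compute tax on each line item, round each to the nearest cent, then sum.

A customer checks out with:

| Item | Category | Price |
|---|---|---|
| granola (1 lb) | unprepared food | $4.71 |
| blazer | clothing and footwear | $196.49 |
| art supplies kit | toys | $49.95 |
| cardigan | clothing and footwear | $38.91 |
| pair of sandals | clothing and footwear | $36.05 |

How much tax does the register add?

$18.76

Granola (1 lb) $4.71: unprepared food → 9.25% → $0.44
Blazer $196.49: clothing and footwear, $50.00 or more → 8.5% → $16.70
Art supplies kit $49.95: toys → 3.25% → $1.62
Cardigan $38.91: clothing and footwear, under $50.00 → 0% → $0.00
Pair of sandals $36.05: clothing and footwear, under $50.00 → 0% → $0.00
Total tax = $0.44 + $16.70 + $1.62 = $18.76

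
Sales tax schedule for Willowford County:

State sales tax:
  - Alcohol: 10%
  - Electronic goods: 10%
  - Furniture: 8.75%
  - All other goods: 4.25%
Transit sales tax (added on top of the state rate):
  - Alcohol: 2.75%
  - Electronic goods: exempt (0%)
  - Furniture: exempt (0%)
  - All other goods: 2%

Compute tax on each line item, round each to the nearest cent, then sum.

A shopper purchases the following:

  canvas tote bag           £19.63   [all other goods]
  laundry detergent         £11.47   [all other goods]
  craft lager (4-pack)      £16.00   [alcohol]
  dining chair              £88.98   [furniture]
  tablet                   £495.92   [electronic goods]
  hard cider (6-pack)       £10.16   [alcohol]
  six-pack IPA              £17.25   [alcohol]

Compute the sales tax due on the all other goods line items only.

Canvas tote bag £19.63: all other goods → 4.25% + 2% transit = 6.25% → £1.23
Laundry detergent £11.47: all other goods → 4.25% + 2% transit = 6.25% → £0.72
Tax on all other goods = £1.23 + £0.72 = £1.95

£1.95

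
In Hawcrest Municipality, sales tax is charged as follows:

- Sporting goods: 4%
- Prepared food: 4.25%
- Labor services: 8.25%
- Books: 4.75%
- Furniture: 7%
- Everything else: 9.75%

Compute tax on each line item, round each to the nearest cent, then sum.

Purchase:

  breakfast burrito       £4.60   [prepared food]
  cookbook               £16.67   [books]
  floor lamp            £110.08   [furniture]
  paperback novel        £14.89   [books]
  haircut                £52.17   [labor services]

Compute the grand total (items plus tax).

£212.12

Breakfast burrito £4.60: prepared food → 4.25% → £0.20
Cookbook £16.67: books → 4.75% → £0.79
Floor lamp £110.08: furniture → 7% → £7.71
Paperback novel £14.89: books → 4.75% → £0.71
Haircut £52.17: labor services → 8.25% → £4.30
Subtotal = £198.41; tax = £13.71; total due = £212.12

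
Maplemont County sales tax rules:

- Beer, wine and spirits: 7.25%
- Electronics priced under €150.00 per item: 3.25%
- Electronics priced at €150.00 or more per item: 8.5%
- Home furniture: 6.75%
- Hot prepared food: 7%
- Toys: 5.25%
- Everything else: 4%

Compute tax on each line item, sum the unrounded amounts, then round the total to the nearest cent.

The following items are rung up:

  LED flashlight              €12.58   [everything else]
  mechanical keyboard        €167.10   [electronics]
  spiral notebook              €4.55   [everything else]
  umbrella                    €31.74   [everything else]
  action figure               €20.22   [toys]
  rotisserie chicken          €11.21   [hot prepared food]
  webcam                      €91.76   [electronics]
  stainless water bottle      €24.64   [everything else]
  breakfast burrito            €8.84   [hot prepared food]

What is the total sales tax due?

LED flashlight €12.58: everything else → 4% → €0.5032
Mechanical keyboard €167.10: electronics, €150.00 or more → 8.5% → €14.2035
Spiral notebook €4.55: everything else → 4% → €0.182
Umbrella €31.74: everything else → 4% → €1.2696
Action figure €20.22: toys → 5.25% → €1.06155
Rotisserie chicken €11.21: hot prepared food → 7% → €0.7847
Webcam €91.76: electronics, under €150.00 → 3.25% → €2.9822
Stainless water bottle €24.64: everything else → 4% → €0.9856
Breakfast burrito €8.84: hot prepared food → 7% → €0.6188
Unrounded tax sum = €22.59115 → €22.59

€22.59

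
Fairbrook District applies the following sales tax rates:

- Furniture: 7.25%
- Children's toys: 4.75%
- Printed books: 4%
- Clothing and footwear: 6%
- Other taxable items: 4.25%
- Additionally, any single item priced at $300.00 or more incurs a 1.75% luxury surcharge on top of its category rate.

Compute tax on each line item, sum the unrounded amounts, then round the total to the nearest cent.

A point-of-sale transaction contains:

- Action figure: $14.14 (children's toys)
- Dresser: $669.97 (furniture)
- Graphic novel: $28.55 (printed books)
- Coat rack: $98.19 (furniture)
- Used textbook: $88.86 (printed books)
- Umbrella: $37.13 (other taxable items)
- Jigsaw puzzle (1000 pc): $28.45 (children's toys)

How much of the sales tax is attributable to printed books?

$4.70

Graphic novel $28.55: printed books → 4% → $1.142
Used textbook $88.86: printed books → 4% → $3.5544
Tax on printed books: unrounded sum = $4.6964 → $4.70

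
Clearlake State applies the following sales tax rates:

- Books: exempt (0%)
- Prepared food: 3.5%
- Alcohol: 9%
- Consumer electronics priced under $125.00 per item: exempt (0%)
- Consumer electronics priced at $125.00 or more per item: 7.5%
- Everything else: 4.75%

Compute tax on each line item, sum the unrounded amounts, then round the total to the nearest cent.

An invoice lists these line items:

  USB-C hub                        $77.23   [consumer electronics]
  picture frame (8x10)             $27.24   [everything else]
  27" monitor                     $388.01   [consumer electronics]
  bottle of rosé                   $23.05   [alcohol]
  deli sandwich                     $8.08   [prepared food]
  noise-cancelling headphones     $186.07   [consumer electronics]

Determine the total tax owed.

$46.71

USB-C hub $77.23: consumer electronics, under $125.00 → 0% → $0.00
Picture frame (8x10) $27.24: everything else → 4.75% → $1.2939
27" monitor $388.01: consumer electronics, $125.00 or more → 7.5% → $29.10075
Bottle of rosé $23.05: alcohol → 9% → $2.0745
Deli sandwich $8.08: prepared food → 3.5% → $0.2828
Noise-cancelling headphones $186.07: consumer electronics, $125.00 or more → 7.5% → $13.95525
Unrounded tax sum = $46.7072 → $46.71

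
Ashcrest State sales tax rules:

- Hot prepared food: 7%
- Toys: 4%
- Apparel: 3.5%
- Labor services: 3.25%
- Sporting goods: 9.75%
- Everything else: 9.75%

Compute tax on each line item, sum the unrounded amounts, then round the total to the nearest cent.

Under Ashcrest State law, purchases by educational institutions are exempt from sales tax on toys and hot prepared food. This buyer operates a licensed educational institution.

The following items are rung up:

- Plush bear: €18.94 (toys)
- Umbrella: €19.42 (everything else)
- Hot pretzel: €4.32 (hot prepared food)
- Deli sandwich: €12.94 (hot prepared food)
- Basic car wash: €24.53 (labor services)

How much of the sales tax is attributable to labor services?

€0.80

Basic car wash €24.53: labor services → 3.25% → €0.797225
Tax on labor services: unrounded sum = €0.797225 → €0.80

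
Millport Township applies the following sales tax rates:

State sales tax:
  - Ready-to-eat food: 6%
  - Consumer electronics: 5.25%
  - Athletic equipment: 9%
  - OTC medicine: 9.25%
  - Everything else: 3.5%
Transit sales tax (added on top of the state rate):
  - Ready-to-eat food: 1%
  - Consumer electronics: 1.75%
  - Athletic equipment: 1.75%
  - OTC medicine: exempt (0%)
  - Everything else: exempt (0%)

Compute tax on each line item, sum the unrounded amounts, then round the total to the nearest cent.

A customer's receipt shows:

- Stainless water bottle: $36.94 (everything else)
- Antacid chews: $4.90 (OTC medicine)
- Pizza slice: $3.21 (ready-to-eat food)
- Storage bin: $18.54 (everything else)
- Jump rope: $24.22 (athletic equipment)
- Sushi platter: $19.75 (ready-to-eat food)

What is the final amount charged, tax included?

Stainless water bottle $36.94: everything else → 3.5% + 0% transit = 3.5% → $1.2929
Antacid chews $4.90: OTC medicine → 9.25% + 0% transit = 9.25% → $0.45325
Pizza slice $3.21: ready-to-eat food → 6% + 1% transit = 7% → $0.2247
Storage bin $18.54: everything else → 3.5% + 0% transit = 3.5% → $0.6489
Jump rope $24.22: athletic equipment → 9% + 1.75% transit = 10.75% → $2.60365
Sushi platter $19.75: ready-to-eat food → 6% + 1% transit = 7% → $1.3825
Subtotal = $107.56; unrounded tax = $6.6059 → $6.61; total due = $114.17

$114.17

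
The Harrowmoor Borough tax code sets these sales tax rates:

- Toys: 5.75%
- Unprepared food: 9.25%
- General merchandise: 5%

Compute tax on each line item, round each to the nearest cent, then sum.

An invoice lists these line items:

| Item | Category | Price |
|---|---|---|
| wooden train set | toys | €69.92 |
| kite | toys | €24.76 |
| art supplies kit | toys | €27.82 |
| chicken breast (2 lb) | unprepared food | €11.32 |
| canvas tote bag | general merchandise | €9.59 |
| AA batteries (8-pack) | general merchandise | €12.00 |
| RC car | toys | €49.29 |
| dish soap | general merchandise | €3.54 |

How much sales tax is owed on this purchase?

€12.18

Wooden train set €69.92: toys → 5.75% → €4.02
Kite €24.76: toys → 5.75% → €1.42
Art supplies kit €27.82: toys → 5.75% → €1.60
Chicken breast (2 lb) €11.32: unprepared food → 9.25% → €1.05
Canvas tote bag €9.59: general merchandise → 5% → €0.48
AA batteries (8-pack) €12.00: general merchandise → 5% → €0.60
RC car €49.29: toys → 5.75% → €2.83
Dish soap €3.54: general merchandise → 5% → €0.18
Total tax = €4.02 + €1.42 + €1.60 + €1.05 + €0.48 + €0.60 + €2.83 + €0.18 = €12.18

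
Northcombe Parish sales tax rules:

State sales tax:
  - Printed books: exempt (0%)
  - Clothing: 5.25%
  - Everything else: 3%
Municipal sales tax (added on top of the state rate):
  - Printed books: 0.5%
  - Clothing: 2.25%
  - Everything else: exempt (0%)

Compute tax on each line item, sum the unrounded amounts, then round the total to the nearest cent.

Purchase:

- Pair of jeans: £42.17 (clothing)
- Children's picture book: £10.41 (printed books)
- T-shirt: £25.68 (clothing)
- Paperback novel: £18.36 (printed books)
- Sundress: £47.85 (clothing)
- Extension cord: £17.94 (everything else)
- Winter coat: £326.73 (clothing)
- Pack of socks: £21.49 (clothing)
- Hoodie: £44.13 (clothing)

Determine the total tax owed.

Pair of jeans £42.17: clothing → 5.25% + 2.25% municipal = 7.5% → £3.16275
Children's picture book £10.41: printed books → 0% + 0.5% municipal = 0.5% → £0.05205
T-shirt £25.68: clothing → 5.25% + 2.25% municipal = 7.5% → £1.926
Paperback novel £18.36: printed books → 0% + 0.5% municipal = 0.5% → £0.0918
Sundress £47.85: clothing → 5.25% + 2.25% municipal = 7.5% → £3.58875
Extension cord £17.94: everything else → 3% + 0% municipal = 3% → £0.5382
Winter coat £326.73: clothing → 5.25% + 2.25% municipal = 7.5% → £24.50475
Pack of socks £21.49: clothing → 5.25% + 2.25% municipal = 7.5% → £1.61175
Hoodie £44.13: clothing → 5.25% + 2.25% municipal = 7.5% → £3.30975
Unrounded tax sum = £38.7858 → £38.79

£38.79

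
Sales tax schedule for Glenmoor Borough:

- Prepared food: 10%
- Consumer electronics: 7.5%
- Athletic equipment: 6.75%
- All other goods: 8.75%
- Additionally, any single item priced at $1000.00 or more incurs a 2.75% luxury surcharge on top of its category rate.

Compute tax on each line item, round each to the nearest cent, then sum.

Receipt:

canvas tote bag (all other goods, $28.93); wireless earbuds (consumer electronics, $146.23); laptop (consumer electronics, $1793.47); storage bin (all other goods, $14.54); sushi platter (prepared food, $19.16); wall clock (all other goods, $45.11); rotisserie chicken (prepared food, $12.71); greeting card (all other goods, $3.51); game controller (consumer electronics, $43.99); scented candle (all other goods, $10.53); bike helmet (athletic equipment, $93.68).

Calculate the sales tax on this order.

Canvas tote bag $28.93: all other goods → 8.75% → $2.53
Wireless earbuds $146.23: consumer electronics → 7.5% → $10.97
Laptop $1793.47: consumer electronics → 7.5% + 2.75% surcharge = 10.25% → $183.83
Storage bin $14.54: all other goods → 8.75% → $1.27
Sushi platter $19.16: prepared food → 10% → $1.92
Wall clock $45.11: all other goods → 8.75% → $3.95
Rotisserie chicken $12.71: prepared food → 10% → $1.27
Greeting card $3.51: all other goods → 8.75% → $0.31
Game controller $43.99: consumer electronics → 7.5% → $3.30
Scented candle $10.53: all other goods → 8.75% → $0.92
Bike helmet $93.68: athletic equipment → 6.75% → $6.32
Total tax = $2.53 + $10.97 + $183.83 + $1.27 + $1.92 + $3.95 + $1.27 + $0.31 + $3.30 + $0.92 + $6.32 = $216.59

$216.59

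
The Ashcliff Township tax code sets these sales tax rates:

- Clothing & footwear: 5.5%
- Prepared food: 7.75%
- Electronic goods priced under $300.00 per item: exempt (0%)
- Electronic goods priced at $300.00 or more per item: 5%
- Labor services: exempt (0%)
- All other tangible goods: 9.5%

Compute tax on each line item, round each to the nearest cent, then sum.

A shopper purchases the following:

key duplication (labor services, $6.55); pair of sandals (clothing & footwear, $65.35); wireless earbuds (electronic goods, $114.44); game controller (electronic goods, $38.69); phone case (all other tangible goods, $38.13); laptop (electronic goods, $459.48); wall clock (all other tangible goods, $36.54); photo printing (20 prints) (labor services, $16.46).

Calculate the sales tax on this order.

Key duplication $6.55: labor services → 0% → $0.00
Pair of sandals $65.35: clothing & footwear → 5.5% → $3.59
Wireless earbuds $114.44: electronic goods, under $300.00 → 0% → $0.00
Game controller $38.69: electronic goods, under $300.00 → 0% → $0.00
Phone case $38.13: all other tangible goods → 9.5% → $3.62
Laptop $459.48: electronic goods, $300.00 or more → 5% → $22.97
Wall clock $36.54: all other tangible goods → 9.5% → $3.47
Photo printing (20 prints) $16.46: labor services → 0% → $0.00
Total tax = $3.59 + $3.62 + $22.97 + $3.47 = $33.65

$33.65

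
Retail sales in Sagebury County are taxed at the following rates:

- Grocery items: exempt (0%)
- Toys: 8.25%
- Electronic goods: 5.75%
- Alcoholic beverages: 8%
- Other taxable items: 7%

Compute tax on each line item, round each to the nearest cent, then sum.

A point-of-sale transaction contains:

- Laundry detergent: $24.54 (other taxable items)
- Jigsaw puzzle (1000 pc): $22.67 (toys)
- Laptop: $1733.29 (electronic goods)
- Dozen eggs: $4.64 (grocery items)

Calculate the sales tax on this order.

$103.25

Laundry detergent $24.54: other taxable items → 7% → $1.72
Jigsaw puzzle (1000 pc) $22.67: toys → 8.25% → $1.87
Laptop $1733.29: electronic goods → 5.75% → $99.66
Dozen eggs $4.64: grocery items → 0% → $0.00
Total tax = $1.72 + $1.87 + $99.66 = $103.25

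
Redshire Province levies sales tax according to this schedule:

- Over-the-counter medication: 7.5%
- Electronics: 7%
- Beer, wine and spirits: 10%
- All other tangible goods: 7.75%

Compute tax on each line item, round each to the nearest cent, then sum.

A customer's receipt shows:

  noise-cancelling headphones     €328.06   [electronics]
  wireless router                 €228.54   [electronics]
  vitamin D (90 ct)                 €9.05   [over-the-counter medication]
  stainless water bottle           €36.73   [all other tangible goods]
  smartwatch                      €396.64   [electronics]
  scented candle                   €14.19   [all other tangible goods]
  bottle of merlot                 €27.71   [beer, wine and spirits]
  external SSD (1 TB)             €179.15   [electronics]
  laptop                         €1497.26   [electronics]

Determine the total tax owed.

€191.47

Noise-cancelling headphones €328.06: electronics → 7% → €22.96
Wireless router €228.54: electronics → 7% → €16.00
Vitamin D (90 ct) €9.05: over-the-counter medication → 7.5% → €0.68
Stainless water bottle €36.73: all other tangible goods → 7.75% → €2.85
Smartwatch €396.64: electronics → 7% → €27.76
Scented candle €14.19: all other tangible goods → 7.75% → €1.10
Bottle of merlot €27.71: beer, wine and spirits → 10% → €2.77
External SSD (1 TB) €179.15: electronics → 7% → €12.54
Laptop €1497.26: electronics → 7% → €104.81
Total tax = €22.96 + €16.00 + €0.68 + €2.85 + €27.76 + €1.10 + €2.77 + €12.54 + €104.81 = €191.47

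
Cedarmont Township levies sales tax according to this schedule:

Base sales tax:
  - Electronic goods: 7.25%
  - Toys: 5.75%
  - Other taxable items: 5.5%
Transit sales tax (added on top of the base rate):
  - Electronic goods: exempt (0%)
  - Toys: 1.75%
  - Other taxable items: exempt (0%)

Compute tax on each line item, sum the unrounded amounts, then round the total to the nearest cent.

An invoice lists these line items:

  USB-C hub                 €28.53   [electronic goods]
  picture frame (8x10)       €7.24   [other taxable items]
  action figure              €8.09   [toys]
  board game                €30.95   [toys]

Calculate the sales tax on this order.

USB-C hub €28.53: electronic goods → 7.25% + 0% transit = 7.25% → €2.068425
Picture frame (8x10) €7.24: other taxable items → 5.5% + 0% transit = 5.5% → €0.3982
Action figure €8.09: toys → 5.75% + 1.75% transit = 7.5% → €0.60675
Board game €30.95: toys → 5.75% + 1.75% transit = 7.5% → €2.32125
Unrounded tax sum = €5.394625 → €5.39

€5.39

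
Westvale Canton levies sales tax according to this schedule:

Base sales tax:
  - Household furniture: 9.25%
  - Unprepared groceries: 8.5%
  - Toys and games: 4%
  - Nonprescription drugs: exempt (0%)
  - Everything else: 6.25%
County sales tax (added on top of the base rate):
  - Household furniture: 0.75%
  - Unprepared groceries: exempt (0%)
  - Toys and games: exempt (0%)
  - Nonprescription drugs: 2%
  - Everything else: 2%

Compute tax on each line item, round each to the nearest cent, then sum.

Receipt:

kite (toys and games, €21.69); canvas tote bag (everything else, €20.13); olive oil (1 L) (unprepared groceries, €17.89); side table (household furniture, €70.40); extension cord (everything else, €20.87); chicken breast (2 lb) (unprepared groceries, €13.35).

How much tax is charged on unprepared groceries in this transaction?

Olive oil (1 L) €17.89: unprepared groceries → 8.5% + 0% county = 8.5% → €1.52
Chicken breast (2 lb) €13.35: unprepared groceries → 8.5% + 0% county = 8.5% → €1.13
Tax on unprepared groceries = €1.52 + €1.13 = €2.65

€2.65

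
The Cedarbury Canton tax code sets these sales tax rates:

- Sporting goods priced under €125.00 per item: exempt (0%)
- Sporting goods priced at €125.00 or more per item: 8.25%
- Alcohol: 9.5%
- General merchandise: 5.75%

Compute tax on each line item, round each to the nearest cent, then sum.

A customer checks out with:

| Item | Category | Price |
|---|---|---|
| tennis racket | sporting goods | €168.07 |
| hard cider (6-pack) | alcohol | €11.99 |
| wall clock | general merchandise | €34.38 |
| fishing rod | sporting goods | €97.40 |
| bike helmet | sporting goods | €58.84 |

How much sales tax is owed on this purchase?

Tennis racket €168.07: sporting goods, €125.00 or more → 8.25% → €13.87
Hard cider (6-pack) €11.99: alcohol → 9.5% → €1.14
Wall clock €34.38: general merchandise → 5.75% → €1.98
Fishing rod €97.40: sporting goods, under €125.00 → 0% → €0.00
Bike helmet €58.84: sporting goods, under €125.00 → 0% → €0.00
Total tax = €13.87 + €1.14 + €1.98 = €16.99

€16.99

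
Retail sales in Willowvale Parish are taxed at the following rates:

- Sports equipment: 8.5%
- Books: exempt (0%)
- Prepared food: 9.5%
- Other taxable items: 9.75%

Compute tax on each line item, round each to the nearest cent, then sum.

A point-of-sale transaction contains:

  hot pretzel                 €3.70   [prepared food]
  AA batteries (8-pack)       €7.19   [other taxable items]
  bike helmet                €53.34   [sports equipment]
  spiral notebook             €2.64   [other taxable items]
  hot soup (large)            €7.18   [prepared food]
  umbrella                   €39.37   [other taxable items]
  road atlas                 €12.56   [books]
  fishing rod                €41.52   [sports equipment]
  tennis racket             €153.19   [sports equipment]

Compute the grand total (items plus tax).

Hot pretzel €3.70: prepared food → 9.5% → €0.35
AA batteries (8-pack) €7.19: other taxable items → 9.75% → €0.70
Bike helmet €53.34: sports equipment → 8.5% → €4.53
Spiral notebook €2.64: other taxable items → 9.75% → €0.26
Hot soup (large) €7.18: prepared food → 9.5% → €0.68
Umbrella €39.37: other taxable items → 9.75% → €3.84
Road atlas €12.56: books → 0% → €0.00
Fishing rod €41.52: sports equipment → 8.5% → €3.53
Tennis racket €153.19: sports equipment → 8.5% → €13.02
Subtotal = €320.69; tax = €26.91; total due = €347.60

€347.60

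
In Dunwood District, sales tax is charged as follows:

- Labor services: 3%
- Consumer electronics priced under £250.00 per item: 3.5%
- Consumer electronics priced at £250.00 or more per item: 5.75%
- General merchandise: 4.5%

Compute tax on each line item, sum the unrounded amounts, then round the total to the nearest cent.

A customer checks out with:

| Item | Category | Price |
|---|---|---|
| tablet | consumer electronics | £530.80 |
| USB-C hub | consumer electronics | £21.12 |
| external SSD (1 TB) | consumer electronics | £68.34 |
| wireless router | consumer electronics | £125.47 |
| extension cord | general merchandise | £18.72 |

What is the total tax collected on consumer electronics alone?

£38.04

Tablet £530.80: consumer electronics, £250.00 or more → 5.75% → £30.521
USB-C hub £21.12: consumer electronics, under £250.00 → 3.5% → £0.7392
External SSD (1 TB) £68.34: consumer electronics, under £250.00 → 3.5% → £2.3919
Wireless router £125.47: consumer electronics, under £250.00 → 3.5% → £4.39145
Tax on consumer electronics: unrounded sum = £38.04355 → £38.04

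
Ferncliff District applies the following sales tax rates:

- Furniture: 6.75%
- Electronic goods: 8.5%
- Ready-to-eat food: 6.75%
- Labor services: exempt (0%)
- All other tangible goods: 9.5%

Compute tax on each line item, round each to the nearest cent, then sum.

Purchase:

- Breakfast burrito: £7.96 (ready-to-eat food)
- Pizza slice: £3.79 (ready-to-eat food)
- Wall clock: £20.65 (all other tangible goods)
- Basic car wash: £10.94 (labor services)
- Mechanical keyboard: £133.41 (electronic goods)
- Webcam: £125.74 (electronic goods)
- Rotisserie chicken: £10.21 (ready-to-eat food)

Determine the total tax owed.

Breakfast burrito £7.96: ready-to-eat food → 6.75% → £0.54
Pizza slice £3.79: ready-to-eat food → 6.75% → £0.26
Wall clock £20.65: all other tangible goods → 9.5% → £1.96
Basic car wash £10.94: labor services → 0% → £0.00
Mechanical keyboard £133.41: electronic goods → 8.5% → £11.34
Webcam £125.74: electronic goods → 8.5% → £10.69
Rotisserie chicken £10.21: ready-to-eat food → 6.75% → £0.69
Total tax = £0.54 + £0.26 + £1.96 + £11.34 + £10.69 + £0.69 = £25.48

£25.48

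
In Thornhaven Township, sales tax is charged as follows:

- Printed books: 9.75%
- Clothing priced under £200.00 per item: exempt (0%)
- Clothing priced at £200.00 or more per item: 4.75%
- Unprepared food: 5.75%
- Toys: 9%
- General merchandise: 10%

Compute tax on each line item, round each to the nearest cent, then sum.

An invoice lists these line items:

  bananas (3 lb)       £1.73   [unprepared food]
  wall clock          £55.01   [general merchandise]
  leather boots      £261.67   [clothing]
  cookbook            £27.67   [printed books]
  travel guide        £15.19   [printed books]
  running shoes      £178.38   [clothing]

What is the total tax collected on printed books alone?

Cookbook £27.67: printed books → 9.75% → £2.70
Travel guide £15.19: printed books → 9.75% → £1.48
Tax on printed books = £2.70 + £1.48 = £4.18

£4.18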